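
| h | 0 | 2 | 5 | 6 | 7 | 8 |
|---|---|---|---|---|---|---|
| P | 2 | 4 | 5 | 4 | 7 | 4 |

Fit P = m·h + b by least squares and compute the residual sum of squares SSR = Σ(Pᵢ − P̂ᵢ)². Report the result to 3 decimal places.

The normal equations are: 178·m + 28·b = 138;  28·m + 6·b = 26.
det = 178·6 − 28² = 284.
m = (138·6 − 28·26)/284 = 25/71; b = (178·26 − 28·138)/284 = 191/71.
Residuals: -49/71, 43/71, 39/71, -57/71, 131/71, -107/71; SSR = 530/71.

SSR = 7.465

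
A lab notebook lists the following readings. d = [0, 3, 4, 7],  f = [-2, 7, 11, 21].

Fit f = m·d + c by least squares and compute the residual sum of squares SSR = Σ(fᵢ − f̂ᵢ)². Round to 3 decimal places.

SSR = 0.500

Normal-equation sums: Σd·d = 74, Σd = 14, Σ1 = 4.
And Σd·f = 212, Σf = 37.
So AᵀA·[m, c]ᵀ = Aᵀf: [[74, 14]; [14, 4]]·[m, c]ᵀ = [212, 37]ᵀ.
Eliminating c: 4·(row 1) − 14·(row 2) gives 100·m = 4·212 − 14·37 = 330, so m = 33/10.
Then c = (37 − 14·(33/10))/4 = -23/10.
Residuals: 3/10, -3/5, 1/10, 1/5; SSR = 1/2.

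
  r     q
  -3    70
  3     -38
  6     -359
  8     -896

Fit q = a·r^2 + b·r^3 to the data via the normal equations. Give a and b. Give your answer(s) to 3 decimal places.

a = 1.890, b = -1.985

From the data, Σr^2·r^2 = 5554, Σr^2·r^3 = 40544, Σr^3·r^3 = 310258.
For Xᵀq: Σr^2·q = -69980, Σr^3·q = -539212.
Eliminating b: 310258·(row 1) − 40544·(row 2) gives 79356996·a = 310258·(-69980) − 40544·(-539212) = 149956488, so a = 1388486/734787.
Then b = ((-539212) − 40544·(1388486/734787))/310258 = -1458466/734787.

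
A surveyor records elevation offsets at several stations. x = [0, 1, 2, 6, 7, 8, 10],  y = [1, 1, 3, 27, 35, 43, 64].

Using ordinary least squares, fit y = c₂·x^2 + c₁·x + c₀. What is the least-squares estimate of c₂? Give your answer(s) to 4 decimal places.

c₂ = 0.5115

From the data, Σx^2·x^2 = 17810, Σx^2·x = 2080, Σx^2 = 254, Σx·x = 254, Σx = 34, Σ1 = 7.
Moment sums: Σx^2·y = 11852, Σx·y = 1398, Σy = 174.
Solving the 3×3 system (Gaussian elimination) gives c₂ = 42422/82929, c₁ = 111941/82929, c₀ = -656/2513.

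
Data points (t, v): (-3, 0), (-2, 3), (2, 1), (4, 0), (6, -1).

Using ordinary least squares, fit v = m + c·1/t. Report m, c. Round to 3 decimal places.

m = 0.629, c = -1.738

Compute the Gram sums: Σ1 = 5, Σ1/t = 1/12, Σ1/t·1/t = 101/144.
For Aᵀv: Σv = 3, Σ1/t·v = -7/6.
AᵀA·[m, c]ᵀ = Aᵀv becomes [[5, 1/12]; [1/12, 101/144]]·[m, c]ᵀ = [3, -7/6]ᵀ.
Determinant 5·(101/144) − (1/12)² = 7/2.
m = (3·(101/144) − (1/12)·(-7/6))/(7/2) = 317/504; c = (5·(-7/6) − (1/12)·3)/(7/2) = -73/42.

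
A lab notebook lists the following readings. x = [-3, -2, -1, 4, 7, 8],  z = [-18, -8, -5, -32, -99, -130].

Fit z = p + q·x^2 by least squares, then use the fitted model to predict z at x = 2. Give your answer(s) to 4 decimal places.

ẑ = -8.7869

AᵀA·[p, q]ᵀ = Aᵀz reads: 6·p + 143·q = -292;  143·p + 6851·q = -13882.
Determinant 6·6851 − 143² = 20657.
p = ((-292)·6851 − 143·(-13882))/20657 = -1182/1589; q = (6·(-13882) − 143·(-292))/20657 = -41536/20657.
At x = 2: ẑ = (-1182/1589)·(1) + (-41536/20657)·(4) = -25930/2951.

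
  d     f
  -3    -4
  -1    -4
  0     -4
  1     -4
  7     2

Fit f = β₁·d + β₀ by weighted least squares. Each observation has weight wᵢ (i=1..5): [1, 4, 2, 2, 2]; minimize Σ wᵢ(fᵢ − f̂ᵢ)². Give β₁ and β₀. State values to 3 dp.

β₁ = 0.702, β₀ = -3.484

Normal-equation sums: Σwᵢ·d·d = 113, Σwᵢ·d = 9, Σwᵢ·1 = 11.
Moment sums: Σwᵢ·d·f = 48, Σwᵢ·f = -32.
XᵀWX·[β₁, β₀]ᵀ = XᵀWf becomes [[113, 9]; [9, 11]]·[β₁, β₀]ᵀ = [48, -32]ᵀ.
Determinant 113·11 − 9² = 1162.
β₁ = (48·11 − 9·(-32))/1162 = 408/581; β₀ = (113·(-32) − 9·48)/1162 = -2024/581.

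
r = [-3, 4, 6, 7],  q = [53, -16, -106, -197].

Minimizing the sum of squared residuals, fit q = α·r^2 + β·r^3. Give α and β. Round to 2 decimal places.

Compute the Gram sums: Σr^2·r^2 = 4034, Σr^2·r^3 = 25364, Σr^3·r^3 = 169130.
And Σr^2·q = -13248, Σr^3·q = -92922.
So AᵀA·[α, β]ᵀ = Aᵀq: [[4034, 25364]; [25364, 169130]]·[α, β]ᵀ = [-13248, -92922]ᵀ.
Determinant 4034·169130 − 25364² = 38937924.
α = ((-13248)·169130 − 25364·(-92922))/38937924 = 9686614/3244827; β = (4034·(-92922) − 25364·(-13248))/38937924 = -3235423/3244827.

α = 2.99, β = -1.00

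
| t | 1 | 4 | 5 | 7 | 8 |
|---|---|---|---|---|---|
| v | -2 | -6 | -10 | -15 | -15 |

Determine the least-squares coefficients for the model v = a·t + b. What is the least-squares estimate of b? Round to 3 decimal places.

From the data, Σt·t = 155, Σt = 25, Σ1 = 5.
Moment sums: Σt·v = -301, Σv = -48.
Δ = 155·5 − 25² = 150.
a = ((-301)·5 − 25·(-48))/150 = -61/30; b = (155·(-48) − 25·(-301))/150 = 17/30.

b = 0.567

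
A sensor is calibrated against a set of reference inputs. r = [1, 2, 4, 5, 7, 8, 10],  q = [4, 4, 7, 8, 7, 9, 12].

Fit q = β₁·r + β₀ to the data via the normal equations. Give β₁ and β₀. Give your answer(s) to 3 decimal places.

β₁ = 0.811, β₀ = 3.000

Compute the Gram sums: Σr·r = 259, Σr = 37, Σ1 = 7.
Moment sums: Σr·q = 321, Σq = 51.
Normal equations: [[259, 37]; [37, 7]]·[β₁, β₀]ᵀ = [321, 51]ᵀ.
Δ = 259·7 − 37² = 444.
β₁ = (321·7 − 37·51)/444 = 30/37; β₀ = (259·51 − 37·321)/444 = 3.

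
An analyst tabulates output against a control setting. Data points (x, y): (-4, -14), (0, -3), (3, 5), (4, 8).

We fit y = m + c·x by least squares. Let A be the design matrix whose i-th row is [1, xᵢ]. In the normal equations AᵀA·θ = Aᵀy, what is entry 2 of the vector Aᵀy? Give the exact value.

103

Entry 2 ↔ basis x, so (Aᵀy)_{2} = Σᵢ (x)·yᵢ = (-4)·(-14) + (0)·(-3) + (3)·(5) + (4)·(8) = 103.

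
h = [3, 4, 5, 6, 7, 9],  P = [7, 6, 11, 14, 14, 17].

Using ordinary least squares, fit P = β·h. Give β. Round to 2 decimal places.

β = 2.01

The normal equations are: 216·β = 435.
Hence β = 435 / 216 ≈ 2.01389.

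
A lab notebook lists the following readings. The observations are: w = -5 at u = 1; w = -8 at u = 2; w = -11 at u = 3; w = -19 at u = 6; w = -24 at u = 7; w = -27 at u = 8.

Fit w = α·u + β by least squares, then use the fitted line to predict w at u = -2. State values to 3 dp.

Compute the Gram sums: Σu·u = 163, Σu = 27, Σ1 = 6.
Moment sums: Σu·w = -552, Σw = -94.
Δ = 163·6 − 27² = 249.
α = ((-552)·6 − 27·(-94))/249 = -258/83; β = (163·(-94) − 27·(-552))/249 = -418/249.
At u = -2: ŵ = (-258/83)·(-2) + (-418/249)·(1) = 1130/249.

ŵ = 4.538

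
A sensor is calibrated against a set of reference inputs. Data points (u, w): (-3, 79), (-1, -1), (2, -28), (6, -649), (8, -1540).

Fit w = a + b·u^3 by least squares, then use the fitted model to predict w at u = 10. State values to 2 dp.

From the data, Σ1 = 5, Σu^3 = 708, Σu^3·u^3 = 309594.
For Mᵀw: Σw = -2139, Σu^3·w = -931020.
Eliminating b: 309594·(row 1) − 708·(row 2) gives 1046706·a = 309594·(-2139) − 708·(-931020) = -3059406, so a = -509901/174451.
Then b = ((-931020) − 708·(-509901/174451))/309594 = -523448/174451.
At u = 10: ŵ = (-509901/174451)·(1) + (-523448/174451)·(1000) = -523957901/174451.

ŵ = -3003.47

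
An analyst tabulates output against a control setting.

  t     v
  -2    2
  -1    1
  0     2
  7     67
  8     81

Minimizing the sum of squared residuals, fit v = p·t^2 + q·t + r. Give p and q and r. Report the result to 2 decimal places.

Compute the Gram sums: Σt^2·t^2 = 6514, Σt^2·t = 846, Σt^2 = 118, Σt·t = 118, Σt = 12, Σ1 = 5.
Right-hand side: Σt^2·v = 8476, Σt·v = 1112, Σv = 153.
Row-reducing yields p = 18503/19876, q = 49217/19876, r = 26707/9938.

p = 0.93, q = 2.48, r = 2.69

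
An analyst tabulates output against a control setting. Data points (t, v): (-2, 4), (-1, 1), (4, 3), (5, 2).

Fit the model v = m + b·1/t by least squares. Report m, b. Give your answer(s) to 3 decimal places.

m = 2.689, b = 0.720

Sums needed: Σ1 = 4, Σ1/t = -21/20, Σ1/t·1/t = 541/400.
For Xᵀv: Σv = 10, Σ1/t·v = -37/20.
Δ = 4·(541/400) − (-21/20)² = 1723/400.
m = (10·(541/400) − (-21/20)·(-37/20))/(1723/400) = 4633/1723; b = (4·(-37/20) − (-21/20)·10)/(1723/400) = 1240/1723.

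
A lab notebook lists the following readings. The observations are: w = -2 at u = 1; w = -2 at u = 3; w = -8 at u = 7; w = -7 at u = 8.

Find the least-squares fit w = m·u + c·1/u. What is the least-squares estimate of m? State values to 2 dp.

Sums needed: Σu·u = 123, Σu·1/u = 4, Σ1/u·1/u = 32377/28224.
Moment sums: Σu·w = -120, Σ1/u·w = -787/168.
Eliminating c: (32377/28224)·(row 1) − 4·(row 2) gives (1176929/9408)·m = (32377/28224)·(-120) − 4·(-787/168) = -139849/1176, so m = -1118792/1176929.
Then c = ((-787/168) − 4·(-1118792/1176929))/(32377/28224) = -905016/1176929.

m = -0.95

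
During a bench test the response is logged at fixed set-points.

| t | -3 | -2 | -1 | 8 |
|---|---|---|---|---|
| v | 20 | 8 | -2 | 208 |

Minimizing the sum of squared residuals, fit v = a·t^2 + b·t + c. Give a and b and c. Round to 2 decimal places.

a = 3.11, b = 1.50, c = -2.83

From the data, Σt^2·t^2 = 4194, Σt^2·t = 476, Σt^2 = 78, Σt·t = 78, Σt = 2, Σ1 = 4.
And Σt^2·v = 13522, Σt·v = 1590, Σv = 234.
Inverting the 3×3 Gram matrix, [a, b, c]ᵀ = [23071/7426, 11123/7426, -21025/7426]ᵀ.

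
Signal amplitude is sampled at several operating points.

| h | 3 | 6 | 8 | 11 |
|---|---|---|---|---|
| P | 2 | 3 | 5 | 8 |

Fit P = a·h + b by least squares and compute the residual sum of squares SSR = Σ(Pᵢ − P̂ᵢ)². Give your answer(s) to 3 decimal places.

SSR = 1.118

Forming XᵀX = [[230, 28]; [28, 4]] and XᵀP = [152, 18]ᵀ gives XᵀX·[a, b]ᵀ = XᵀP.
Δ = 230·4 − 28² = 136.
a = (152·4 − 28·18)/136 = 13/17; b = (230·18 − 28·152)/136 = -29/34.
Residuals: 19/34, -25/34, -9/34, 15/34; SSR = 19/17.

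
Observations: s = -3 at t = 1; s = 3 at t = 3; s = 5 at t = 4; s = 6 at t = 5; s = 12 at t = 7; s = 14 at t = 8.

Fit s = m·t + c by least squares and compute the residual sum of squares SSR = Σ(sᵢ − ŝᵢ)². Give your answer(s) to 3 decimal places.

Compute the Gram sums: Σt·t = 164, Σt = 28, Σ1 = 6.
And Σt·s = 252, Σs = 37.
AᵀA·[m, c]ᵀ = Aᵀs becomes [[164, 28]; [28, 6]]·[m, c]ᵀ = [252, 37]ᵀ.
Determinant 164·6 − 28² = 200.
m = (252·6 − 28·37)/200 = 119/50; c = (164·37 − 28·252)/200 = -247/50.
Residuals: -11/25, 4/5, 21/50, -24/25, 7/25, -1/10; SSR = 101/50.

SSR = 2.020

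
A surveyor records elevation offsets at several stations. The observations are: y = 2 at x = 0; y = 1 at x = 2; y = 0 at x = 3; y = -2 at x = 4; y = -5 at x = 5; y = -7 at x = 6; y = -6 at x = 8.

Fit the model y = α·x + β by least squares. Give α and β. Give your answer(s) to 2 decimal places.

From the data, Σx·x = 154, Σx = 28, Σ1 = 7.
Moment sums: Σx·y = -121, Σy = -17.
So AᵀA·[α, β]ᵀ = Aᵀy: [[154, 28]; [28, 7]]·[α, β]ᵀ = [-121, -17]ᵀ.
Determinant 154·7 − 28² = 294.
α = ((-121)·7 − 28·(-17))/294 = -53/42; β = (154·(-17) − 28·(-121))/294 = 55/21.

α = -1.26, β = 2.62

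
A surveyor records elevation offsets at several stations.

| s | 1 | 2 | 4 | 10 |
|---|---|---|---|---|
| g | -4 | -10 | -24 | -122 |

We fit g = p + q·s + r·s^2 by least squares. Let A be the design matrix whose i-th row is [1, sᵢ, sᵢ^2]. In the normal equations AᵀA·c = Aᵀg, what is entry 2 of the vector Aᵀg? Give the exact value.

Entry 2 ↔ basis s, so (Aᵀg)_{2} = Σᵢ (s)·gᵢ = (1)·(-4) + (2)·(-10) + (4)·(-24) + (10)·(-122) = -1340.

-1340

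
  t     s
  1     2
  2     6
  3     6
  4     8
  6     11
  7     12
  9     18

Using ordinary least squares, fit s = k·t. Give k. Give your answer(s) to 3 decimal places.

k = 1.918

The normal system AᵀA·[k]ᵀ = Aᵀs is [[196]]·[k]ᵀ = [376]ᵀ.
Hence k = 376 / 196 ≈ 1.91837.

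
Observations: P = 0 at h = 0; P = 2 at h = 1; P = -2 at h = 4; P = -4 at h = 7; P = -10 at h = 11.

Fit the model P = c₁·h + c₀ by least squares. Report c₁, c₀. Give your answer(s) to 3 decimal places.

From the data, Σh·h = 187, Σh = 23, Σ1 = 5.
For XᵀP: Σh·P = -144, ΣP = -14.
So XᵀX·[c₁, c₀]ᵀ = XᵀP: [[187, 23]; [23, 5]]·[c₁, c₀]ᵀ = [-144, -14]ᵀ.
Determinant 187·5 − 23² = 406.
c₁ = ((-144)·5 − 23·(-14))/406 = -199/203; c₀ = (187·(-14) − 23·(-144))/406 = 347/203.

c₁ = -0.980, c₀ = 1.709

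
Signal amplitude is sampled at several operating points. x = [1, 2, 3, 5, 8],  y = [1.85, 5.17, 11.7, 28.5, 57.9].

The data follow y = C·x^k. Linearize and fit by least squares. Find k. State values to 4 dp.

Let Y = ln y. Fitting Y = k·ln x + ln C by least squares:
Σln x = 5.4806, Σ(ln x)² = 8.6018, Σln y = 12.1263, Σln x·ln y = 17.6722.
Equations: 8.6018·k + 5.4806·ln C = 17.6722;  5.4806·k + 5·ln C = 12.1263.
Slope k = (n·Σln x·ln y − Σln x·Σln y)/(n·Σ(ln x)² − (Σln x)²) = (5·17.6722 − 5.4806·12.1263)/12.9714 = 1.68843; ln C = (Σln y − k·Σln x)/n = 0.57452.

k = 1.6884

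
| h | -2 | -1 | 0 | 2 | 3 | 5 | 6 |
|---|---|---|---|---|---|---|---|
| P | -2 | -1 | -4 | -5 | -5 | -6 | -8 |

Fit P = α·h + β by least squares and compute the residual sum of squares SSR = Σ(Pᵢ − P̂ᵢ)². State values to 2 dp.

With design matrix X, XᵀX = [[79, 13]; [13, 7]] and XᵀP = [-98, -31]ᵀ.
det = 79·7 − 13² = 384.
α = ((-98)·7 − 13·(-31))/384 = -283/384; β = (79·(-31) − 13·(-98))/384 = -1175/384.
Residuals: -53/128, 127/96, -361/384, -179/384, 13/48, 143/192, -199/384; SSR = 1505/384.

SSR = 3.92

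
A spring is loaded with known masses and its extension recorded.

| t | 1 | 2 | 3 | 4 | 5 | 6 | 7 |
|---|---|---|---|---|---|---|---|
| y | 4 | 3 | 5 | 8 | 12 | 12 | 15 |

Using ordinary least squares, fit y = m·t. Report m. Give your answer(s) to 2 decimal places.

The normal system MᵀM·[m]ᵀ = Mᵀy is [[140]]·[m]ᵀ = [294]ᵀ.
m = 294/140 = 2.1.

m = 2.10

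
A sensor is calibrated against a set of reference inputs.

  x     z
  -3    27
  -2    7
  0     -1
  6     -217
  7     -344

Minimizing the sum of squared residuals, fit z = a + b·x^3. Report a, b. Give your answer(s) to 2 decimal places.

Setting ∂/∂a … = 0 gives: 5·a + 524·b = -528;  524·a + 165098·b = -165649.
(Σ1 = 5, Σx^3 = 524, Σx^3·x^3 = 165098, Σz = -528, Σx^3·z = -165649.)
Eliminating b: 165098·(row 1) − 524·(row 2) gives 550914·a = 165098·(-528) − 524·(-165649) = -371668, so a = -185834/275457.
Then b = ((-165649) − 524·(-185834/275457))/165098 = -551573/550914.

a = -0.67, b = -1.00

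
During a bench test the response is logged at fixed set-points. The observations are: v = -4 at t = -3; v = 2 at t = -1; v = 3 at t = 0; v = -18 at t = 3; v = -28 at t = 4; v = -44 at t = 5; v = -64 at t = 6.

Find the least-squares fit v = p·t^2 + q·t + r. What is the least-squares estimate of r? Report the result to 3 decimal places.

r = 2.520

AᵀA·[p, q, r]ᵀ = Aᵀv reads: 2340·p + 404·q + 96·r = -4048;  404·p + 96·q + 14·r = -760;  96·p + 14·q + 7·r = -153.
Inverting the 3×3 Gram matrix, [p, q, r]ᵀ = [-31791/21568, -44885/21568, 27173/10784]ᵀ.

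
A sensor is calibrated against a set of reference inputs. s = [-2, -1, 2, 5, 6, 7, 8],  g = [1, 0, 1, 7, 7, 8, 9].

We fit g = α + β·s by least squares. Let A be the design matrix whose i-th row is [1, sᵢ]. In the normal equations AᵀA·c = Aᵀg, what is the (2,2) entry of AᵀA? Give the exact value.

183

Row 2 ↔ basis s, column 2 ↔ basis s, so (AᵀA)_{2,2} = Σᵢ (s)·(s) = (-2)·(-2) + (-1)·(-1) + (2)·(2) + (5)·(5) + (6)·(6) + (7)·(7) + (8)·(8) = 183.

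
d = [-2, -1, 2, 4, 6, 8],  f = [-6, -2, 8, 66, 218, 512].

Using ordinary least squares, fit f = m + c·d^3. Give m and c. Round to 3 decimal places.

Entries of MᵀM: Σ1 = 6, Σd^3 = 791, Σd^3·d^3 = 313025.
Right-hand side: Σf = 796, Σd^3·f = 313570.
Normal equations: [[6, 791]; [791, 313025]]·[m, c]ᵀ = [796, 313570]ᵀ.
Determinant 6·313025 − 791² = 1252469.
m = (796·313025 − 791·313570)/1252469 = 1134030/1252469; c = (6·313570 − 791·796)/1252469 = 1251784/1252469.

m = 0.905, c = 0.999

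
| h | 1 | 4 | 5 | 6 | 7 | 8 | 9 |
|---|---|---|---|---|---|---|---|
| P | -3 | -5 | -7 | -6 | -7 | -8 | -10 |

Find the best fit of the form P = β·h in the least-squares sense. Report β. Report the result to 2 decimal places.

β = -1.09

Entries of AᵀA: Σh·h = 272.
And Σh·P = -297.
Hence β = -297 / 272 ≈ -1.09191.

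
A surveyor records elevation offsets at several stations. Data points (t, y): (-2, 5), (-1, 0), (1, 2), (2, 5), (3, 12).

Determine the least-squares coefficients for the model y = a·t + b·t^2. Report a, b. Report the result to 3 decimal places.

The normal system XᵀX·[a, b]ᵀ = Xᵀy is [[19, 27]; [27, 115]]·[a, b]ᵀ = [38, 150]ᵀ.
Eliminating b: 115·(row 1) − 27·(row 2) gives 1456·a = 115·38 − 27·150 = 320, so a = 20/91.
Then b = (150 − 27·(20/91))/115 = 114/91.

a = 0.220, b = 1.253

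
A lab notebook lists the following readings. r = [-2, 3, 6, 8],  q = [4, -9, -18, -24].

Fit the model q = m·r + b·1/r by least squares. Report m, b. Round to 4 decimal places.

Compute the Gram sums: Σr·r = 113, Σr·1/r = 4, Σ1/r·1/r = 233/576.
Moment sums: Σr·q = -335, Σ1/r·q = -11.
Normal equations: [[113, 4]; [4, 233/576]]·[m, b]ᵀ = [-335, -11]ᵀ.
Eliminating b: (233/576)·(row 1) − 4·(row 2) gives (17113/576)·m = (233/576)·(-335) − 4·(-11) = -52711/576, so m = -52711/17113.
Then b = ((-11) − 4·(-52711/17113))/(233/576) = 55872/17113.

m = -3.0802, b = 3.2649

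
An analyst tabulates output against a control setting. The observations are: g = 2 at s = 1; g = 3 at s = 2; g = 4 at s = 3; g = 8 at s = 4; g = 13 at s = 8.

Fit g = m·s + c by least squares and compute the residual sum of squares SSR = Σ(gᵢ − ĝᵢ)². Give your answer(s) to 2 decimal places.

SSR = 3.10

Forming AᵀA = [[94, 18]; [18, 5]] and Aᵀg = [156, 30]ᵀ gives AᵀA·[m, c]ᵀ = Aᵀg.
det = 94·5 − 18² = 146.
m = (156·5 − 18·30)/146 = 120/73; c = (94·30 − 18·156)/146 = 6/73.
Residuals: 20/73, -27/73, -74/73, 98/73, -17/73; SSR = 226/73.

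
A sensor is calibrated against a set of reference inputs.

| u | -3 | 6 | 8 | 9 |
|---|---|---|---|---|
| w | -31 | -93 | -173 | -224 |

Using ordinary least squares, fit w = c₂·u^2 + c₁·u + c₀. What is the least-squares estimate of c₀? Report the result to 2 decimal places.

c₀ = 3.57

From the data, Σu^2·u^2 = 12034, Σu^2·u = 1430, Σu^2 = 190, Σu·u = 190, Σu = 20, Σ1 = 4.
Moment sums: Σu^2·w = -32843, Σu·w = -3865, Σw = -521.
Normal equations: [[12034, 1430, 190]; [1430, 190, 20]; [190, 20, 4]]·[c₂, c₁, c₀]ᵀ = [-32843, -3865, -521]ᵀ.
Row-reducing yields c₂ = -2751/898, c₁ = 1050/449, c₀ = 1604/449.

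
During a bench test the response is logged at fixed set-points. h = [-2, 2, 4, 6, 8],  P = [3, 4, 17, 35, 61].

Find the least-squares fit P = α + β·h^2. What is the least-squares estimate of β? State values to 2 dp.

β = 0.96

Sums needed: Σ1 = 5, Σh^2 = 124, Σh^2·h^2 = 5680.
Moment sums: ΣP = 120, Σh^2·P = 5464.
Δ = 5·5680 − 124² = 13024.
α = (120·5680 − 124·5464)/13024 = 127/407; β = (5·5464 − 124·120)/13024 = 1555/1628.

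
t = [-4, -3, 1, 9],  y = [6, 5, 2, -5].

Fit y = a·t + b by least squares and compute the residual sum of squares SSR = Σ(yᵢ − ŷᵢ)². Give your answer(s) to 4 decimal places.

SSR = 0.0716

From the data, Σt·t = 107, Σt = 3, Σ1 = 4.
Right-hand side: Σt·y = -82, Σy = 8.
So AᵀA·[a, b]ᵀ = Aᵀy: [[107, 3]; [3, 4]]·[a, b]ᵀ = [-82, 8]ᵀ.
Eliminating b: 4·(row 1) − 3·(row 2) gives 419·a = 4·(-82) − 3·8 = -352, so a = -352/419.
Then b = (8 − 3·(-352/419))/4 = 1102/419.
Residuals: 4/419, -63/419, 88/419, -29/419; SSR = 30/419.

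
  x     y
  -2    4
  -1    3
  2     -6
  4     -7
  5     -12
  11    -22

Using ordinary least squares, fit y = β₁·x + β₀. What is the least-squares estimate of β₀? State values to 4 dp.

β₀ = -0.2000

Entries of MᵀM: Σx·x = 171, Σx = 19, Σ1 = 6.
Moment sums: Σx·y = -353, Σy = -40.
So MᵀM·[β₁, β₀]ᵀ = Mᵀy: [[171, 19]; [19, 6]]·[β₁, β₀]ᵀ = [-353, -40]ᵀ.
Determinant 171·6 − 19² = 665.
β₁ = ((-353)·6 − 19·(-40))/665 = -194/95; β₀ = (171·(-40) − 19·(-353))/665 = -1/5.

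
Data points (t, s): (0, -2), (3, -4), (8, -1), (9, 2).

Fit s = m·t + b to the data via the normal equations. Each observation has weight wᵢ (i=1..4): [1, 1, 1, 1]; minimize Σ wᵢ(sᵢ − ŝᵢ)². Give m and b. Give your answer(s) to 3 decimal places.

m = 0.426, b = -3.380

XᵀWX·[m, b]ᵀ = XᵀWs reads: 154·m + 20·b = -2;  20·m + 4·b = -5.
(Σwᵢ·t·t = 154, Σwᵢ·t = 20, Σwᵢ·1 = 4, Σwᵢ·t·s = -2, Σwᵢ·s = -5.)
Determinant 154·4 − 20² = 216.
m = ((-2)·4 − 20·(-5))/216 = 23/54; b = (154·(-5) − 20·(-2))/216 = -365/108.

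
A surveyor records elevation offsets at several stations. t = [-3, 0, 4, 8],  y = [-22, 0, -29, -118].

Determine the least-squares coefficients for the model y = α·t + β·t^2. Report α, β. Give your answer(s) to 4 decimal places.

α = 1.1068, β = -1.9900

XᵀX·[α, β]ᵀ = Xᵀy reads: 89·α + 549·β = -994;  549·α + 4433·β = -8214.
Eliminating β: 4433·(row 1) − 549·(row 2) gives 93136·α = 4433·(-994) − 549·(-8214) = 103084, so α = 25771/23284.
Then β = ((-8214) − 549·(25771/23284))/4433 = -46335/23284.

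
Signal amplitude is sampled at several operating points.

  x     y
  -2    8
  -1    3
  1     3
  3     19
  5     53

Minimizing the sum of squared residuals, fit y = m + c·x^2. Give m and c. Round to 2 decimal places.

The normal system MᵀM·[m, c]ᵀ = Mᵀy is [[5, 40]; [40, 724]]·[m, c]ᵀ = [86, 1534]ᵀ.
Eliminating c: 724·(row 1) − 40·(row 2) gives 2020·m = 724·86 − 40·1534 = 904, so m = 226/505.
Then c = (1534 − 40·(226/505))/724 = 423/202.

m = 0.45, c = 2.09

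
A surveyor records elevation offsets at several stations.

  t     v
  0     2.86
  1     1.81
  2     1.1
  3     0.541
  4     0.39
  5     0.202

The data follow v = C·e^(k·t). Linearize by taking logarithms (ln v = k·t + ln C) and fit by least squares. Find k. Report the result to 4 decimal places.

Taking logs, ln v = k·t + ln C, so regress ln v on t.
Σt = 15.0000, Σ(t)² = 55.0000, Σln v = -1.4160, Σt·ln v = -12.8229.
Normal system: [[55.0000, 15.0000]; [15.0000, 6]]·[k, ln C]ᵀ = [-12.8229, -1.4160]ᵀ.
Solving (det = 105.0000): k = -0.53046, ln C = 1.09015.

k = -0.5305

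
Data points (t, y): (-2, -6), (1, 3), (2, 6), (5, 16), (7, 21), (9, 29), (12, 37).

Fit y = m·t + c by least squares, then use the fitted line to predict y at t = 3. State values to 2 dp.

ŷ = 9.37

XᵀX·[m, c]ᵀ = Xᵀy reads: 308·m + 34·c = 959;  34·m + 7·c = 106.
Eliminating c: 7·(row 1) − 34·(row 2) gives 1000·m = 7·959 − 34·106 = 3109, so m = 3109/1000.
Then c = (106 − 34·(3109/1000))/7 = 21/500.
At t = 3: ŷ = (3109/1000)·(3) + (21/500)·(1) = 9369/1000.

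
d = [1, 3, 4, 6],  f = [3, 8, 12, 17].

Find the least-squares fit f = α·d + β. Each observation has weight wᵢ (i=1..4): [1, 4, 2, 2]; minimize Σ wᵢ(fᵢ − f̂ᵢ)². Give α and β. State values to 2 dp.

Sums needed: Σwᵢ·d·d = 141, Σwᵢ·d = 33, Σwᵢ·1 = 9.
Right-hand side: Σwᵢ·d·f = 399, Σwᵢ·f = 93.
Normal equations: [[141, 33]; [33, 9]]·[α, β]ᵀ = [399, 93]ᵀ.
Eliminating β: 9·(row 1) − 33·(row 2) gives 180·α = 9·399 − 33·93 = 522, so α = 29/10.
Then β = (93 − 33·(29/10))/9 = -3/10.

α = 2.90, β = -0.30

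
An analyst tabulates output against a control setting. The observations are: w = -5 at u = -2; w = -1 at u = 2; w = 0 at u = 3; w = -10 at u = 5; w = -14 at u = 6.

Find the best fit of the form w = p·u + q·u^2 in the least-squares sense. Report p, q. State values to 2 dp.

p = 1.29, q = -0.62

Setting ∂/∂p … = 0 gives: 78·p + 368·q = -126;  368·p + 2034·q = -778.
det = 78·2034 − 368² = 23228.
p = ((-126)·2034 − 368·(-778))/23228 = 7505/5807; q = (78·(-778) − 368·(-126))/23228 = -3579/5807.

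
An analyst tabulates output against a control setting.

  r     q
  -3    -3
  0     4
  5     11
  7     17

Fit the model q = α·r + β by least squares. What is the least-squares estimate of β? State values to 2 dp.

β = 3.03

XᵀX·[α, β]ᵀ = Xᵀq reads: 83·α + 9·β = 183;  9·α + 4·β = 29.
(Σr·r = 83, Σr = 9, Σ1 = 4, Σr·q = 183, Σq = 29.)
Δ = 83·4 − 9² = 251.
α = (183·4 − 9·29)/251 = 471/251; β = (83·29 − 9·183)/251 = 760/251.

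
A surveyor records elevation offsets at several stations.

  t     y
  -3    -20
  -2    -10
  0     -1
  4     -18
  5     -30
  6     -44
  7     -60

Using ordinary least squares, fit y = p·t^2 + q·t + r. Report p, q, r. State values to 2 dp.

From the data, Σt^2·t^2 = 4675, Σt^2·t = 713, Σt^2 = 139, Σt·t = 139, Σt = 17, Σ1 = 7.
Moment sums: Σt^2·y = -5782, Σt·y = -826, Σy = -183.
Normal equations: [[4675, 713, 139]; [713, 139, 17]; [139, 17, 7]]·[p, q, r]ᵀ = [-5782, -826, -183]ᵀ.
Inverting the 3×3 Gram matrix, [p, q, r]ᵀ = [-270/187, 11057/6732, -9835/6732]ᵀ.

p = -1.44, q = 1.64, r = -1.46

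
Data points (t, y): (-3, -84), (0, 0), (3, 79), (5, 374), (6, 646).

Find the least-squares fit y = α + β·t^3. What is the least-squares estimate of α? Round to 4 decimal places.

α = -1.6263

Setting ∂/∂α … = 0 gives: 5·α + 341·β = 1015;  341·α + 63739·β = 190687.
Δ = 5·63739 − 341² = 202414.
α = (1015·63739 − 341·190687)/202414 = -164591/101207; β = (5·190687 − 341·1015)/202414 = 303660/101207.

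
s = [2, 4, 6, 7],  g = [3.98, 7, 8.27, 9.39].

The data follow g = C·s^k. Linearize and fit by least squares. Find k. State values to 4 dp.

k = 0.6710

Taking logs, ln g = k·ln s + ln C, so regress ln g on ln s.
Over the data: Σln s = 5.8171, Σ(ln s)² = 9.3992, Σln g = 7.6795, Σln s·ln g = 11.7985.
Normal system: [[9.3992, 5.8171]; [5.8171, 4]]·[k, ln C]ᵀ = [11.7985, 7.6795]ᵀ.
Δ = 9.3992·4 − (5.8171)² = 3.7582; k = (11.7985·4 − 5.8171·7.6795)/3.7582 = 0.67100, ln C = (9.3992·7.6795 − 5.8171·11.7985)/3.7582 = 0.94404.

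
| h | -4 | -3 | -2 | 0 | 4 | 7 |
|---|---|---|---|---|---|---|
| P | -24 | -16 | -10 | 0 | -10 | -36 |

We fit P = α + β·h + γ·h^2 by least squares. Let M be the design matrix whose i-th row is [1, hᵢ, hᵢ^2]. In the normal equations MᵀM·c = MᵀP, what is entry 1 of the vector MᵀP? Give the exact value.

-96

Entry 1 ↔ basis 1, so (MᵀP)_{1} = Σᵢ Pᵢ = (1)·(-24) + (1)·(-16) + (1)·(-10) + (1)·(0) + (1)·(-10) + (1)·(-36) = -96.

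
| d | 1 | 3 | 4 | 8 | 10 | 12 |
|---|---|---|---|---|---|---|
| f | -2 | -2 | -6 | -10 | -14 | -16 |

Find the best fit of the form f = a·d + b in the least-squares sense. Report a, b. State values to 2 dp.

a = -1.36, b = 0.31

Compute the Gram sums: Σd·d = 334, Σd = 38, Σ1 = 6.
Right-hand side: Σd·f = -444, Σf = -50.
Determinant 334·6 − 38² = 560.
a = ((-444)·6 − 38·(-50))/560 = -191/140; b = (334·(-50) − 38·(-444))/560 = 43/140.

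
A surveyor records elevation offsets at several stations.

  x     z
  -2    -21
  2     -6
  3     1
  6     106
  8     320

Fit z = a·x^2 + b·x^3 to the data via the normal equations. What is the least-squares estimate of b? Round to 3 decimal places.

Sums needed: Σx^2·x^2 = 5505, Σx^2·x^3 = 40787, Σx^3·x^3 = 309657.
Right-hand side: Σx^2·z = 24197, Σx^3·z = 186883.
Normal equations: [[5505, 40787]; [40787, 309657]]·[a, b]ᵀ = [24197, 186883]ᵀ.
Eliminating b: 309657·(row 1) − 40787·(row 2) gives 41082416·a = 309657·24197 − 40787·186883 = -129626492, so a = -32406623/10270604.
Then b = (186883 − 40787·(-32406623/10270604))/309657 = 10466969/10270604.

b = 1.019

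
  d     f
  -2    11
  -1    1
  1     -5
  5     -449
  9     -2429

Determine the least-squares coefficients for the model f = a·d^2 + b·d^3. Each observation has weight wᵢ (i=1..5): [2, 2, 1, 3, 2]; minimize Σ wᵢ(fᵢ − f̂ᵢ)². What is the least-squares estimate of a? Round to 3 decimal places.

a = -2.951

Sums needed: Σwᵢ·d^2·d^2 = 15032, Σwᵢ·d^2·d^3 = 127408, Σwᵢ·d^3·d^3 = 1109888.
For AᵀWf: Σwᵢ·d^2·f = -427088, Σwᵢ·d^3·f = -3710040.
Normal equations: [[15032, 127408]; [127408, 1109888]]·[a, b]ᵀ = [-427088, -3710040]ᵀ.
Δ = 15032·1109888 − 127408² = 451037952.
a = ((-427088)·1109888 − 127408·(-3710040))/451037952 = -10398983/3523734; b = (15032·(-3710040) − 127408·(-427088))/451037952 = -21170209/7047468.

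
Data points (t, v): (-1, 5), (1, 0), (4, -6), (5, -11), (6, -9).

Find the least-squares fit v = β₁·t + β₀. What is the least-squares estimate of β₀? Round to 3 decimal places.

β₀ = 2.418

From the data, Σt·t = 79, Σt = 15, Σ1 = 5.
Moment sums: Σt·v = -138, Σv = -21.
Determinant 79·5 − 15² = 170.
β₁ = ((-138)·5 − 15·(-21))/170 = -75/34; β₀ = (79·(-21) − 15·(-138))/170 = 411/170.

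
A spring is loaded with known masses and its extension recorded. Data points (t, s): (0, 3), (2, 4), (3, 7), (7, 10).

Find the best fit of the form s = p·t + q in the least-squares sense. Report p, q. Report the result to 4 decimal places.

With design matrix A, AᵀA = [[62, 12]; [12, 4]] and Aᵀs = [99, 24]ᵀ.
det = 62·4 − 12² = 104.
p = (99·4 − 12·24)/104 = 27/26; q = (62·24 − 12·99)/104 = 75/26.

p = 1.0385, q = 2.8846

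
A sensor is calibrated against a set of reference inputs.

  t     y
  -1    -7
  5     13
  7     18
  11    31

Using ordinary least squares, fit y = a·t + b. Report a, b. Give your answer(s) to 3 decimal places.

a = 3.153, b = -3.593

The normal system MᵀM·[a, b]ᵀ = Mᵀy is [[196, 22]; [22, 4]]·[a, b]ᵀ = [539, 55]ᵀ.
Determinant 196·4 − 22² = 300.
a = (539·4 − 22·55)/300 = 473/150; b = (196·55 − 22·539)/300 = -539/150.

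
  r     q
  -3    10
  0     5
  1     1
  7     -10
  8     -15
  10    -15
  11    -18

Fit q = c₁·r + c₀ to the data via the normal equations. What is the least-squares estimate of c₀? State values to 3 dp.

Setting ∂/∂c₁ … = 0 gives: 344·c₁ + 34·c₀ = -567;  34·c₁ + 7·c₀ = -42.
(Σr·r = 344, Σr = 34, Σ1 = 7, Σr·q = -567, Σq = -42.)
Eliminating c₀: 7·(row 1) − 34·(row 2) gives 1252·c₁ = 7·(-567) − 34·(-42) = -2541, so c₁ = -2541/1252.
Then c₀ = ((-42) − 34·(-2541/1252))/7 = 2415/626.

c₀ = 3.858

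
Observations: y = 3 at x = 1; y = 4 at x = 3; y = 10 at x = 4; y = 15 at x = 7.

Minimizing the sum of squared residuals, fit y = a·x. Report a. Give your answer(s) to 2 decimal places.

The normal system AᵀA·[a]ᵀ = Aᵀy is [[75]]·[a]ᵀ = [160]ᵀ.
Hence a = 160 / 75 ≈ 2.13333.

a = 2.13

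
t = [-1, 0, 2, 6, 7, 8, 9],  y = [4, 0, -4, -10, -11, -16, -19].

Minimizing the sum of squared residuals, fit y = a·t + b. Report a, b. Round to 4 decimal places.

Setting ∂/∂a … = 0 gives: 235·a + 31·b = -448;  31·a + 7·b = -56.
Eliminating b: 7·(row 1) − 31·(row 2) gives 684·a = 7·(-448) − 31·(-56) = -1400, so a = -350/171.
Then b = ((-56) − 31·(-350/171))/7 = 182/171.

a = -2.0468, b = 1.0643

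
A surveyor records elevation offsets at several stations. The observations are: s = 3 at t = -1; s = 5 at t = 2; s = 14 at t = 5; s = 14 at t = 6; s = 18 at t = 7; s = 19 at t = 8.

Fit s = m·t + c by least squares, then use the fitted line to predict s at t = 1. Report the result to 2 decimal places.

Entries of MᵀM: Σt·t = 179, Σt = 27, Σ1 = 6.
Moment sums: Σt·s = 439, Σs = 73.
MᵀM·[m, c]ᵀ = Mᵀs becomes [[179, 27]; [27, 6]]·[m, c]ᵀ = [439, 73]ᵀ.
Determinant 179·6 − 27² = 345.
m = (439·6 − 27·73)/345 = 221/115; c = (179·73 − 27·439)/345 = 1214/345.
At t = 1: ŝ = (221/115)·(1) + (1214/345)·(1) = 1877/345.

ŝ = 5.44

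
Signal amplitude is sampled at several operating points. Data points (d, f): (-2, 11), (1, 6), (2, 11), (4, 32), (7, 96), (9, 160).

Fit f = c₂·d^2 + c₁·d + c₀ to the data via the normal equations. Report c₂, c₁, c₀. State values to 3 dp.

Entries of MᵀM: Σd^2·d^2 = 9251, Σd^2·d = 1137, Σd^2 = 155, Σd·d = 155, Σd = 21, Σ1 = 6.
And Σd^2·f = 18270, Σd·f = 2246, Σf = 316.
Normal equations: [[9251, 1137, 155]; [1137, 155, 21]; [155, 21, 6]]·[c₂, c₁, c₀]ᵀ = [18270, 2246, 316]ᵀ.
Solving the 3×3 system (Gaussian elimination) gives c₂ = 43789/22256, c₁ = -8107/22256, c₀ = 17327/5564.

c₂ = 1.968, c₁ = -0.364, c₀ = 3.114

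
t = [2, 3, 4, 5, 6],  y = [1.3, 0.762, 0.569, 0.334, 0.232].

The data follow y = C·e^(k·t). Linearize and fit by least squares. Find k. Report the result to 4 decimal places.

Taking logs, ln y = k·t + ln C, so regress ln y on t.
Over the data: Σt = 20.0000, Σ(t)² = 90.0000, Σln y = -3.1310, Σt·ln y = -16.7954.
Normal system: [[90.0000, 20.0000]; [20.0000, 5]]·[k, ln C]ᵀ = [-16.7954, -3.1310]ᵀ.
Δ = 90.0000·5 − (20.0000)² = 50.0000; k = (-16.7954·5 − 20.0000·-3.1310)/50.0000 = -0.42716, ln C = (90.0000·-3.1310 − 20.0000·-16.7954)/50.0000 = 1.08244.

k = -0.4272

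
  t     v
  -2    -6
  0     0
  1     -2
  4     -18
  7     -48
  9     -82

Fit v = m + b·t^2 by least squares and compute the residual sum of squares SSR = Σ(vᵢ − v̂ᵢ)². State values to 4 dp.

SSR = 6.3197

Sums needed: Σ1 = 6, Σt^2 = 151, Σt^2·t^2 = 9235.
And Σv = -156, Σt^2·v = -9308.
Eliminating b: 9235·(row 1) − 151·(row 2) gives 32609·m = 9235·(-156) − 151·(-9308) = -35152, so m = -35152/32609.
Then b = ((-9308) − 151·(-35152/32609))/9235 = -32292/32609.
Residuals: -31334/32609, 35152/32609, 2226/32609, -35138/32609, 52228/32609, -23134/32609; SSR = 206080/32609.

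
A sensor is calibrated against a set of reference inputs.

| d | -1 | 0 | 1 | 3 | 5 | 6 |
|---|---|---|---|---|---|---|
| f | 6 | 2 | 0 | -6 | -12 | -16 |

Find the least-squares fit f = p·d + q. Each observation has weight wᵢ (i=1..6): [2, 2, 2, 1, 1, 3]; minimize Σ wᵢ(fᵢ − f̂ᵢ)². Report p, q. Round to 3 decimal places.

p = -3.073, q = 2.718

AᵀWA·[p, q]ᵀ = AᵀWf reads: 146·p + 26·q = -378;  26·p + 11·q = -50.
(Σwᵢ·d·d = 146, Σwᵢ·d = 26, Σwᵢ·1 = 11, Σwᵢ·d·f = -378, Σwᵢ·f = -50.)
Determinant 146·11 − 26² = 930.
p = ((-378)·11 − 26·(-50))/930 = -1429/465; q = (146·(-50) − 26·(-378))/930 = 1264/465.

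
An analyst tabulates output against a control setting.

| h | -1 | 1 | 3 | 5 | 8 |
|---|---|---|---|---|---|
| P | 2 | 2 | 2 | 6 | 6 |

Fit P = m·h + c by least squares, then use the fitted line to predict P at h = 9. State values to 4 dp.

Compute the Gram sums: Σh·h = 100, Σh = 16, Σ1 = 5.
Moment sums: Σh·P = 84, ΣP = 18.
Eliminating c: 5·(row 1) − 16·(row 2) gives 244·m = 5·84 − 16·18 = 132, so m = 33/61.
Then c = (18 − 16·(33/61))/5 = 114/61.
At h = 9: P̂ = (33/61)·(9) + (114/61)·(1) = 411/61.

P̂ = 6.7377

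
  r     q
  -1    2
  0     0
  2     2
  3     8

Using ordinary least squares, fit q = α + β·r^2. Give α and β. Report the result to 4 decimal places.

α = 0.1429, β = 0.8163

Setting ∂/∂α … = 0 gives: 4·α + 14·β = 12;  14·α + 98·β = 82.
Determinant 4·98 − 14² = 196.
α = (12·98 − 14·82)/196 = 1/7; β = (4·82 − 14·12)/196 = 40/49.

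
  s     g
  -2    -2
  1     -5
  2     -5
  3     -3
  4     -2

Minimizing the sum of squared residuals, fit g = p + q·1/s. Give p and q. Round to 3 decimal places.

p = -2.693, q = -2.232

Forming MᵀM = [[5, 19/12]; [19/12, 241/144]] and Mᵀg = [-17, -8]ᵀ gives MᵀM·[p, q]ᵀ = Mᵀg.
Determinant 5·(241/144) − (19/12)² = 211/36.
p = ((-17)·(241/144) − (19/12)·(-8))/(211/36) = -2273/844; q = (5·(-8) − (19/12)·(-17))/(211/36) = -471/211.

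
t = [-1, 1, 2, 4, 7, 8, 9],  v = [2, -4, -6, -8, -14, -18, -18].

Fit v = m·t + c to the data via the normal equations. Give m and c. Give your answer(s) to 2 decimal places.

m = -1.96, c = -1.04

From the data, Σt·t = 216, Σt = 30, Σ1 = 7.
Moment sums: Σt·v = -454, Σv = -66.
Determinant 216·7 − 30² = 612.
m = ((-454)·7 − 30·(-66))/612 = -599/306; c = (216·(-66) − 30·(-454))/612 = -53/51.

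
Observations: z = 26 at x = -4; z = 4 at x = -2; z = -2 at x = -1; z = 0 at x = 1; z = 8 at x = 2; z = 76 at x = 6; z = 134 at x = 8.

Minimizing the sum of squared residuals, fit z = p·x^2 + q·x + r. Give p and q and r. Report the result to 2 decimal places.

Forming AᵀA = [[5682, 664, 126]; [664, 126, 10]; [126, 10, 7]] and Aᵀz = [11774, 1434, 246]ᵀ gives AᵀA·[p, q, r]ᵀ = Aᵀz.
Solving the 3×3 system (Gaussian elimination) gives p = 519205/257489, q = 245761/257489, r = -647878/257489.

p = 2.02, q = 0.95, r = -2.52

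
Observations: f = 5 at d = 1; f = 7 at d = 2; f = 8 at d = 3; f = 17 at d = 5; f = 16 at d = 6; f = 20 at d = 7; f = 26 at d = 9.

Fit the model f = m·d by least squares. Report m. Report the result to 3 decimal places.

The normal equations are: 205·m = 598.
Hence m = 598 / 205 ≈ 2.91707.

m = 2.917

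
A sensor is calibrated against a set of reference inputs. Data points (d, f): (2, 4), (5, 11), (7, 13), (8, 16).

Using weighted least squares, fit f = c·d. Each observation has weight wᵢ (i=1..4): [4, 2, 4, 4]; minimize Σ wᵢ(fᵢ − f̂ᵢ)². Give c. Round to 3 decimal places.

c = 1.965

With design matrix X, XᵀWX = [[518]] and XᵀWf = [1018]ᵀ.
Hence c = 1018 / 518 ≈ 1.96525.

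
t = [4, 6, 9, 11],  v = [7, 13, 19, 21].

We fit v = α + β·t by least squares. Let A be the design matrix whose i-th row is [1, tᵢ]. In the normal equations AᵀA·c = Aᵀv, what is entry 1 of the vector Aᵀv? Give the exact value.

60

Entry 1 ↔ basis 1, so (Aᵀv)_{1} = Σᵢ vᵢ = (1)·(7) + (1)·(13) + (1)·(19) + (1)·(21) = 60.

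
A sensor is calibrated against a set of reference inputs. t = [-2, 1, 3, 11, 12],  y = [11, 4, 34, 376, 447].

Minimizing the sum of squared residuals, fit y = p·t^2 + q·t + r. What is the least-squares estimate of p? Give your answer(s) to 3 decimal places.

p = 2.973

From the data, Σt^2·t^2 = 35475, Σt^2·t = 3079, Σt^2 = 279, Σt·t = 279, Σt = 25, Σ1 = 5.
Right-hand side: Σt^2·y = 110218, Σt·y = 9584, Σy = 872.
AᵀA·[p, q, r]ᵀ = Aᵀy becomes [[35475, 3079, 279]; [3079, 279, 25]; [279, 25, 5]]·[p, q, r]ᵀ = [110218, 9584, 872]ᵀ.
Solving the 3×3 system (Gaussian elimination) gives p = 853857/287239, q = 406762/287239, r = 415451/287239.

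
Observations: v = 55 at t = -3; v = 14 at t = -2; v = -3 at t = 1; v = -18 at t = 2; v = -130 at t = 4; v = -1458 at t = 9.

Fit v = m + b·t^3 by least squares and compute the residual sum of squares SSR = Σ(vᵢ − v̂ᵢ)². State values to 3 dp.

Forming MᵀM = [[6, 767]; [767, 536395]] and Mᵀv = [-1540, -1072946]ᵀ gives MᵀM·[m, b]ᵀ = Mᵀv.
det = 6·536395 − 767² = 2630081.
m = ((-1540)·536395 − 767·(-1072946))/2630081 = -3098718/2630081; b = (6·(-1072946) − 767·(-1540))/2630081 = -5256496/2630081.
Residuals: 5827781/2630081, -2132116/2630081, 464971/2630081, -2190772/2630081, -2396068/2630081, 426204/2630081; SSR = 18800722/2630081.

SSR = 7.148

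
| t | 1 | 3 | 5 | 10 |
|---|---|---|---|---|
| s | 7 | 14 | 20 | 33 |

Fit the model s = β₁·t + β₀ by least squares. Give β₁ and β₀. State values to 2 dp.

β₁ = 2.85, β₀ = 4.97

Setting ∂/∂β₁ … = 0 gives: 135·β₁ + 19·β₀ = 479;  19·β₁ + 4·β₀ = 74.
(Σt·t = 135, Σt = 19, Σ1 = 4, Σt·s = 479, Σs = 74.)
Determinant 135·4 − 19² = 179.
β₁ = (479·4 − 19·74)/179 = 510/179; β₀ = (135·74 − 19·479)/179 = 889/179.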